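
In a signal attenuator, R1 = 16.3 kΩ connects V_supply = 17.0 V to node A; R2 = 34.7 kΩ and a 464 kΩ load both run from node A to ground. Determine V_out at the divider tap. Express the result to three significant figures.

R2 ‖ R_L = (34.7 × 464)/(34.7 + 464) = 32.29 kΩ.
Then V_out = V_supply · R2'/(R1 + R2') = 17.0 × 32.29/48.59 = 11.30 V.

V_out ≈ 11.3 V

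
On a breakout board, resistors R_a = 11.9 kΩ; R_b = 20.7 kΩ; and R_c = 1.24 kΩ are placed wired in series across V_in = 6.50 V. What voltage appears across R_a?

Total series resistance ΣR = 11.9 + 20.7 + 1.24 = 33.84 kΩ.
V = V_in · R/ΣR = 6.50 × 0.3517 = 2.286 V.

V ≈ 2.29 V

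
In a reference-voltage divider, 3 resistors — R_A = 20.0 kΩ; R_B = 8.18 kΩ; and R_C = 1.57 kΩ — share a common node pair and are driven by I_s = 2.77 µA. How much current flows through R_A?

I ≈ 0.171 µA

ΣG = 1/20.0 + 1/8.18 + 1/1.57 = 0.8092.
R_A takes the fraction G_k/ΣG = 0.05000/0.8092 = 0.06179, so I = 2.77 × 0.06179 = 0.1712 µA.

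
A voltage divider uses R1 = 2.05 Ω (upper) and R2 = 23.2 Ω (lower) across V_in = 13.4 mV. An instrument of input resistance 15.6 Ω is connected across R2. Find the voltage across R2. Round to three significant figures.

The load sits in parallel with R2, giving an effective lower resistance R2' = R2·R_L/(R2+R_L) = 9.328 Ω.
Voltage divider with the loaded lower leg: V_out = 13.4 × 9.328/(2.05 + 9.328) = 13.4 × 0.8198 = 10.99 mV.
(Unloaded it would be 12.3 mV; the load pulls it down.)

V_out ≈ 11.0 mV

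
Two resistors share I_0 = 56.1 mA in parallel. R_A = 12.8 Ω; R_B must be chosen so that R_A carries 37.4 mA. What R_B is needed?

In a two-way split, I_A/I_0 = R_B/(R_A + R_B).
With f = 0.6667, R_B = R_A · f/(1−f) = 12.8 × 2.000 = 25.60 Ω.

R_B ≈ 25.6 Ω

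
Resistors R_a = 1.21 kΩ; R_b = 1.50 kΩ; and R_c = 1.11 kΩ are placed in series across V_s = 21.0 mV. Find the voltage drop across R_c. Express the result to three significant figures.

V ≈ 6.10 mV

Series total: ΣR = 1.21 + 1.50 + 1.11 = 3.820 kΩ.
V = V_s · R/ΣR = 21.0 × 0.2906 = 6.102 mV.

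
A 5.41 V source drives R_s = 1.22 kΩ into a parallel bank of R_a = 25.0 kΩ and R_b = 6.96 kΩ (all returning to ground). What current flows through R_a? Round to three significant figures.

Parallel bank: R_p = 1/(1/25.0 + 1/6.96) = 5.444 kΩ.
V_A = 5.41 × 5.444/6.664 = 4.420 V.
I(R_a) = V_A / R_a = 4.420/25.0 = 0.1768 mA.

I ≈ 0.177 mA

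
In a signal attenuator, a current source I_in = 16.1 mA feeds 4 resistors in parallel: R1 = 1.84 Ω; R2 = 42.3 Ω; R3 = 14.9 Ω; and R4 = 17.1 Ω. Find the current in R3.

I ≈ 1.56 mA

Total conductance ΣG = 1/1.84 + 1/42.3 + 1/14.9 + 1/17.1 = 0.6927 (units of 1/Ω).
R3 takes the fraction G_k/ΣG = 0.06711/0.6927 = 0.09689, so I = 16.1 × 0.09689 = 1.560 mA.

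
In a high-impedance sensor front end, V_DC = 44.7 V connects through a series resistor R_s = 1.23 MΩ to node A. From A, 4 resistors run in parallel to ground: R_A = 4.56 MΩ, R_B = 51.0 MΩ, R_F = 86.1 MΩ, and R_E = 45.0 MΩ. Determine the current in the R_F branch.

Combine the parallel branches: R_p = (1/4.56 + 1/51.0 + 1/86.1 + 1/45.0)⁻¹ = 3.666 MΩ.
V_A = 44.7 × 3.666/4.896 = 33.47 V.
Branch current I = V_A/R_F = 33.47/86.1 = 0.3887 µA.
(Equivalently: I_total = 9.129 µA, then current-divider fraction G_k/ΣG = 0.04258.)

I ≈ 0.389 µA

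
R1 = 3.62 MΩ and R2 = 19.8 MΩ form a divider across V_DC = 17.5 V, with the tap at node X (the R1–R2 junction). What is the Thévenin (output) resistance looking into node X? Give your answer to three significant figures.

Zeroing V_DC shorts the top of R1 to ground, so R_th = R1 ‖ R2 = 3.060 MΩ.

R_th ≈ 3.06 MΩ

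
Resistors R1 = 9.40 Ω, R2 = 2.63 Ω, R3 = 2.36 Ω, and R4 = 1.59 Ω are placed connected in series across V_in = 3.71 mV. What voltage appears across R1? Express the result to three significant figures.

Series total: ΣR = 9.40 + 2.63 + 2.36 + 1.59 = 15.98 Ω.
By the voltage-divider rule, V = 3.71 × 9.400/15.98 = 2.182 mV.

V ≈ 2.18 mV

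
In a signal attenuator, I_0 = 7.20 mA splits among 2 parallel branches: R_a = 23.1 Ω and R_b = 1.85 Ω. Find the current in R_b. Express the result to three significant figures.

I ≈ 6.67 mA

For two parallel branches, I_k = I_0 · (other R)/(sum of R).
I(R_b) = 7.20 × 23.1/(23.1 + 1.85) = 7.20 × 0.9259 = 6.666 mA.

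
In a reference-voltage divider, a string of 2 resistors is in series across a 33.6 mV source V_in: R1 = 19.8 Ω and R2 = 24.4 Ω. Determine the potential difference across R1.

Series total: ΣR = 19.8 + 24.4 = 44.20 Ω.
By the voltage-divider rule, V = 33.6 × 19.80/44.20 = 15.05 mV.

V ≈ 15.1 mV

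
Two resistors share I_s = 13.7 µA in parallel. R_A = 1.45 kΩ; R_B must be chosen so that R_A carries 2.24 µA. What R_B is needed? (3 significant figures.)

R_B ≈ 0.283 kΩ

In a two-way split, I_A/I_s = R_B/(R_A + R_B).
With f = 0.1635, R_B = R_A · f/(1−f) = 1.45 × 0.1955 = 0.2834 kΩ.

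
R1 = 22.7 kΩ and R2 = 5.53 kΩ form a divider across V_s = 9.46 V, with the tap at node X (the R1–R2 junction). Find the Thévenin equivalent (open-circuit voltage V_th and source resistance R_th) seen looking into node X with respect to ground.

With X open, the divider is unloaded: V_th = 9.46 × 5.53/28.23 = 1.853 V.
Zeroing V_s shorts the top of R1 to ground, so R_th = R1 ‖ R2 = 4.447 kΩ.

V_th ≈ 1.85 V, R_th ≈ 4.45 kΩ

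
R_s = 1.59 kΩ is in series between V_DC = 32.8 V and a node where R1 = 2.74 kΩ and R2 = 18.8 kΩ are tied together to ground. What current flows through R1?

I ≈ 7.19 mA

Equivalent of the parallel group: R_p = 2.391 kΩ.
V_A = 32.8 × 2.391/3.981 = 19.70 V.
I(R1) = V_A / R1 = 19.70/2.74 = 7.190 mA.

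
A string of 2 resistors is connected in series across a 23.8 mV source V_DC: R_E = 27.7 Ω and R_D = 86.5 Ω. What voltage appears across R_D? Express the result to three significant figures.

V ≈ 18.0 mV

Series total: ΣR = 27.7 + 86.5 = 114.2 Ω.
Voltage divider: V = V_DC · (86.50 / 114.2) = 23.8 × 0.7574 = 18.03 mV.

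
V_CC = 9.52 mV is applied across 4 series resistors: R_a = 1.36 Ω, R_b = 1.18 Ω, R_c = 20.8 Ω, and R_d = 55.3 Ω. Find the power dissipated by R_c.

P ≈ 0.305 µW

ΣR = 78.64 Ω → I = 9.52/78.64 = 0.1211 mA.
P = I²R = 0.01466 × 20.8 = 0.3048 µW.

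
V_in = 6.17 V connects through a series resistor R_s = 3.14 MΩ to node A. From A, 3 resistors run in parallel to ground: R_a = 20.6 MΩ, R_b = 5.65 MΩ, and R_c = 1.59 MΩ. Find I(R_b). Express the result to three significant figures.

I ≈ 0.297 µA

Equivalent of the parallel group: R_p = 1.170 MΩ.
V_A by voltage divider: V_A = 6.17 × 1.170/(3.14 + 1.170) = 1.675 V.
I(R_b) = V_A / R_b = 1.675/5.65 = 0.2965 µA.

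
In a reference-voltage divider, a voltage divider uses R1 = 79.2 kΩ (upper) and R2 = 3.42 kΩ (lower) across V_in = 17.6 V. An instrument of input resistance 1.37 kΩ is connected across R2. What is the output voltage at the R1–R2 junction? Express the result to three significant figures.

V_out ≈ 0.215 V

The load sits in parallel with R2, giving an effective lower resistance R2' = R2·R_L/(R2+R_L) = 0.9782 kΩ.
Voltage divider with the loaded lower leg: V_out = 17.6 × 0.9782/(79.2 + 0.9782) = 17.6 × 0.01220 = 0.2147 V.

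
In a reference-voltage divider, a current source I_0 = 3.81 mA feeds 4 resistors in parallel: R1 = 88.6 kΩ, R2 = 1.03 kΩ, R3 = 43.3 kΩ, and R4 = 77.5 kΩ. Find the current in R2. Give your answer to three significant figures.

Conductances: ΣG = 1/88.6 + 1/1.03 + 1/43.3 + 1/77.5 = 1.018 (1/kΩ).
R2 takes the fraction G_k/ΣG = 0.9709/1.018 = 0.9536, so I = 3.81 × 0.9536 = 3.633 mA.

I ≈ 3.63 mA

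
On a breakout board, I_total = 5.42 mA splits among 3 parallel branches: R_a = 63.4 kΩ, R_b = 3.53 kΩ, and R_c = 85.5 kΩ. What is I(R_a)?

ΣG = 1/63.4 + 1/3.53 + 1/85.5 = 0.3108.
Current divider: I(R_a) = I_total · G_k/ΣG = 5.42 × (0.01577/0.3108) = 5.42 × 0.05076 = 0.2751 mA.

I ≈ 0.275 mA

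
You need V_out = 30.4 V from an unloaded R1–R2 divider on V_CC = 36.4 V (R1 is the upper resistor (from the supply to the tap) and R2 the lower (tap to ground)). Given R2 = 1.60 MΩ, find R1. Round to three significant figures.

The divider ratio is R2/(R1+R2) = 30.4/36.4 = 0.8352.
Rearranging, R1 = R2·(1−k)/k = 1.60 × 0.1974 = 0.3158 MΩ.

R1 ≈ 0.316 MΩ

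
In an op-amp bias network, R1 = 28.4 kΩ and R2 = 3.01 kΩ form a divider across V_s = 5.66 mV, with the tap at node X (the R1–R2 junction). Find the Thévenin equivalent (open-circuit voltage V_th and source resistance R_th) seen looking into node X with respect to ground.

V_th ≈ 0.542 mV, R_th ≈ 2.72 kΩ

With X open, the divider is unloaded: V_th = 5.66 × 3.01/31.41 = 0.5424 mV.
With V_s suppressed (replaced by a short), R_th = R1 ‖ R2 = (28.40 × 3.01)/(28.40 + 3.01) = 2.722 kΩ.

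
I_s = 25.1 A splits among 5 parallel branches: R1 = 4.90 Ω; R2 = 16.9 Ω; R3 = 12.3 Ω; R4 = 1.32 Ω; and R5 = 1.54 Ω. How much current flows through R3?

Total conductance ΣG = 1/4.90 + 1/16.9 + 1/12.3 + 1/1.32 + 1/1.54 = 1.751 (units of 1/Ω).
R3 takes the fraction G_k/ΣG = 0.08130/1.751 = 0.04642, so I = 25.1 × 0.04642 = 1.165 A.

I ≈ 1.17 A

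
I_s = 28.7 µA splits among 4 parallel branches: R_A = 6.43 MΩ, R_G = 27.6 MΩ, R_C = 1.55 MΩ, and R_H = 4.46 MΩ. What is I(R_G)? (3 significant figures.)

ΣG = 1/6.43 + 1/27.6 + 1/1.55 + 1/4.46 = 1.061.
R_G takes the fraction G_k/ΣG = 0.03623/1.061 = 0.03414, so I = 28.7 × 0.03414 = 0.9800 µA.

I ≈ 0.980 µA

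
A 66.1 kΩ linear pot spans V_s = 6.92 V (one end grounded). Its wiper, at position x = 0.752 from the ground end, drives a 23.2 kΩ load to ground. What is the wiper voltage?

Lower segment x·R_p = 49.71 kΩ; upper segment (1−x)·R_p = 16.39 kΩ.
(x·R_p) ‖ R_L = 15.82 kΩ.
Then V_out = V_s · 15.82/(16.39 + 15.82) = 3.398 V.

V_out ≈ 3.40 V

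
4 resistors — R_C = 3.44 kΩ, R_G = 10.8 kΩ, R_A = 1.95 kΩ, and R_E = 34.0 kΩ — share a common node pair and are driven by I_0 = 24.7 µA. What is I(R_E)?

I ≈ 0.785 µA

Total conductance ΣG = 1/3.44 + 1/10.8 + 1/1.95 + 1/34.0 = 0.9255 (units of 1/kΩ).
Current divider: I(R_E) = I_0 · G_k/ΣG = 24.7 × (0.02941/0.9255) = 24.7 × 0.03178 = 0.7849 µA.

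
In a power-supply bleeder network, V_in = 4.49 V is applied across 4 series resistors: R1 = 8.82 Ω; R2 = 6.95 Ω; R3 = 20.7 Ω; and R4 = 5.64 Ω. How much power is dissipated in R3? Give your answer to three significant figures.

P ≈ 0.235 W

The common current is I = 4.49/42.11 = 0.1066 A.
P = I²R = 0.01137 × 20.7 = 0.2353 W.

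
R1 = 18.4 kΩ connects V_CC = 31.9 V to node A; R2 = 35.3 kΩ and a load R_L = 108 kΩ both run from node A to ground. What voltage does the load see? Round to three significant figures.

First combine the lower leg with the load: R2 ‖ R_L = 26.60 kΩ.
Now apply the divider: V_out = 31.9 × 0.5912 = 18.86 V.

V_out ≈ 18.9 V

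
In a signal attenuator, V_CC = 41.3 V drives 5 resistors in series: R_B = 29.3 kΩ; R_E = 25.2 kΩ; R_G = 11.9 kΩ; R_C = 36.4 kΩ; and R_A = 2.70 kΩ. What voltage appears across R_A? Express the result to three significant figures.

Series total: ΣR = 29.3 + 25.2 + 11.9 + 36.4 + 2.70 = 105.5 kΩ.
V = V_CC · R/ΣR = 41.3 × 0.02559 = 1.057 V.

V ≈ 1.06 V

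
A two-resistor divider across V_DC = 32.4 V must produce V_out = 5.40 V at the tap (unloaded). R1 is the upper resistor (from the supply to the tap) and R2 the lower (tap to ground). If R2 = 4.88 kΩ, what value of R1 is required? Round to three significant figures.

R1 ≈ 24.4 kΩ

Required fraction k = V_out/V_DC = 0.1667.
So R1 = R2 · (V_DC/V_out − 1) = 4.88 × (32.4/5.40 − 1) = 4.88 × 5.000 = 24.40 kΩ.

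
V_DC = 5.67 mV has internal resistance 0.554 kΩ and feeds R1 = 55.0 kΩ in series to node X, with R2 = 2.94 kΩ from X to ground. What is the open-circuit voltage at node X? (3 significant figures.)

R1' = 0.554 + 55.0 = 55.55 kΩ (source resistance + R1).
V_th is the unloaded tap voltage: V_DC · R2/(R1'+R2) = 5.67 × 0.05026 = 0.2850 mV.

V_th ≈ 0.285 mV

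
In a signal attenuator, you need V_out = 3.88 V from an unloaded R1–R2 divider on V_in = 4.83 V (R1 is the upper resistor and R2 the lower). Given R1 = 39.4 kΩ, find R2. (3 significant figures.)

V_out/V_in = R2/(R1+R2) = 0.8033.
Rearranging, R2 = R1·k/(1−k) = 39.4 × 4.084 = 160.9 kΩ.

R2 ≈ 161 kΩ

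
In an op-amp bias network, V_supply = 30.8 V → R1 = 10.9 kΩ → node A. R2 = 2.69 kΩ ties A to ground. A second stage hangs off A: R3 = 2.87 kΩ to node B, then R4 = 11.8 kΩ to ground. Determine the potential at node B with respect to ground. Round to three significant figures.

V_B ≈ 4.28 V

Looking into the second stage from A: R3 + R4 = 14.67 kΩ appears in parallel with R2.
Effective lower resistance at A: R2 ‖ 14.67 = 2.273 kΩ.
V_A = 30.8 × 2.273/(10.9 + 2.273) = 5.315 V.
Then the unloaded second divider: V_B = V_A × R4/(R3+R4) = 5.315 × 0.8044 = 4.275 V.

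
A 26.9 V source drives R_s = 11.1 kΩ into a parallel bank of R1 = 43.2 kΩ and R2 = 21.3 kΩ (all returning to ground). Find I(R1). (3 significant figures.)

Parallel bank: R_p = 1/(1/43.2 + 1/21.3) = 14.27 kΩ.
V_A = 26.9 × 14.27/25.37 = 15.13 V.
Branch current I = V_A/R1 = 15.13/43.2 = 0.3502 mA.
(Check via current divider: I_total = 1.060 mA; share G_k/ΣG = 0.3302 → same result.)

I ≈ 0.350 mA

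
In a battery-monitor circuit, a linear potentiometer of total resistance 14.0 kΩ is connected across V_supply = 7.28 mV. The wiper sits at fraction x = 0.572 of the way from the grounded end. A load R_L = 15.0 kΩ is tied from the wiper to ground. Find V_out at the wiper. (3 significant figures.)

Lower segment x·R_p = 8.008 kΩ; upper segment (1−x)·R_p = 5.992 kΩ.
(x·R_p) ‖ R_L = 5.221 kΩ.
V_out = 7.28 × 5.221/(5.992 + 5.221) = 3.390 mV.

V_out ≈ 3.39 mV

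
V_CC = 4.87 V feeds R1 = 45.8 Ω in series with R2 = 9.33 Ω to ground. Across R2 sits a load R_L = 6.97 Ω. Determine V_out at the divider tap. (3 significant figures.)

V_out ≈ 0.390 V

First combine the lower leg with the load: R2 ‖ R_L = 3.990 Ω.
Voltage divider with the loaded lower leg: V_out = 4.87 × 3.990/(45.8 + 3.990) = 4.87 × 0.08013 = 0.3902 V.
(Unloaded it would be 0.824 V; the load pulls it down.)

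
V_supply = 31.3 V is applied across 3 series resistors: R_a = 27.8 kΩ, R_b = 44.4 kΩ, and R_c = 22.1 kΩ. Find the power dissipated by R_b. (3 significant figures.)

Series current I = V_supply/ΣR = 31.3/94.30 = 0.3319 mA.
V(R_b) = I·R = 14.74 V; P = V·I = 14.74 × 0.3319 = 4.892 mW.

P ≈ 4.89 mW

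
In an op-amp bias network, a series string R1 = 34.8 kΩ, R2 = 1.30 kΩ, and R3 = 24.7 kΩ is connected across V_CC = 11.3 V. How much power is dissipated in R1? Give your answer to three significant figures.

P ≈ 1.20 mW

The common current is I = 11.3/60.80 = 0.1859 mA.
P(R1) = I²·R1 = (0.1859)² × 34.8 = 1.202 mW.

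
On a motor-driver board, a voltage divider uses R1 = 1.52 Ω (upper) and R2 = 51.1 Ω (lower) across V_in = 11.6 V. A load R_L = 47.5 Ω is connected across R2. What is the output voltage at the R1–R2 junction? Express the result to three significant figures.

The load sits in parallel with R2, giving an effective lower resistance R2' = R2·R_L/(R2+R_L) = 24.62 Ω.
Now apply the divider: V_out = 11.6 × 0.9418 = 10.93 V.

V_out ≈ 10.9 V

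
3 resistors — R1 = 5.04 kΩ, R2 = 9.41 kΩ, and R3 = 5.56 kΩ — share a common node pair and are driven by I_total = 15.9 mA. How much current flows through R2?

I ≈ 3.49 mA

Conductances: ΣG = 1/5.04 + 1/9.41 + 1/5.56 = 0.4845 (1/kΩ).
R2 takes the fraction G_k/ΣG = 0.1063/0.4845 = 0.2193, so I = 15.9 × 0.2193 = 3.487 mA.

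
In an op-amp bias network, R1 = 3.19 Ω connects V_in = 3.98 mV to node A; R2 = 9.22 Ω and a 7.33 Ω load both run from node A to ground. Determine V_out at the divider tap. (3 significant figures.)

First combine the lower leg with the load: R2 ‖ R_L = 4.084 Ω.
Voltage divider with the loaded lower leg: V_out = 3.98 × 4.084/(3.19 + 4.084) = 3.98 × 0.5614 = 2.234 mV.

V_out ≈ 2.23 mV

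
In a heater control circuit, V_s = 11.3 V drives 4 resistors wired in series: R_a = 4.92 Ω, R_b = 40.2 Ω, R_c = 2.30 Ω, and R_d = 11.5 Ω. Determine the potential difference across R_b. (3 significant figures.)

V ≈ 7.71 V

Series total: ΣR = 4.92 + 40.2 + 2.30 + 11.5 = 58.92 Ω.
V = V_s · R/ΣR = 11.3 × 0.6823 = 7.710 V.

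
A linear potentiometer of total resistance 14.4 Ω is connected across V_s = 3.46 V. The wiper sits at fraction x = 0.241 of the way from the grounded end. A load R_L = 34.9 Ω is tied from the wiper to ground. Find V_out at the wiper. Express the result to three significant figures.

The pot divides into 10.93 Ω above the wiper and 3.470 Ω below.
R_L loads the lower segment: effective lower R = 3.157 Ω.
Loaded-divider output: V_out = 3.46 × 0.2241 = 0.7753 V.

V_out ≈ 0.775 V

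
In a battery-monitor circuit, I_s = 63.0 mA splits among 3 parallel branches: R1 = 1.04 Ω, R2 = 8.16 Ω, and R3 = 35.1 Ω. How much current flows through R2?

ΣG = 1/1.04 + 1/8.16 + 1/35.1 = 1.113.
By the current-divider rule, I = I_s · G_k/ΣG = 63.0 × 0.1101 = 6.939 mA.

I ≈ 6.94 mA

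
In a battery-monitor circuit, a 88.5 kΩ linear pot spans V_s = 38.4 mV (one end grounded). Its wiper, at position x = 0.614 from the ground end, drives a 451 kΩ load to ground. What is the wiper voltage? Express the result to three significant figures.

V_out ≈ 22.5 mV

The pot divides into 34.16 kΩ above the wiper and 54.34 kΩ below.
R_L loads the lower segment: effective lower R = 48.50 kΩ.
Loaded-divider output: V_out = 38.4 × 0.5867 = 22.53 mV.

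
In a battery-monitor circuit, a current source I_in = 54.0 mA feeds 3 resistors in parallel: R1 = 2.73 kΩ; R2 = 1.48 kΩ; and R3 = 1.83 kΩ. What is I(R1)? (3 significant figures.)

I ≈ 12.5 mA

Total conductance ΣG = 1/2.73 + 1/1.48 + 1/1.83 = 1.588 (units of 1/kΩ).
R1 takes the fraction G_k/ΣG = 0.3663/1.588 = 0.2306, so I = 54.0 × 0.2306 = 12.45 mA.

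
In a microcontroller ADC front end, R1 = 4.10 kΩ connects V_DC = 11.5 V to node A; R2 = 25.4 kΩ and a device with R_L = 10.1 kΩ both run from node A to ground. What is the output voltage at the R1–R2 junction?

V_out ≈ 7.34 V

The load sits in parallel with R2, giving an effective lower resistance R2' = R2·R_L/(R2+R_L) = 7.226 kΩ.
Now apply the divider: V_out = 11.5 × 0.6380 = 7.337 V.
(Unloaded it would be 9.90 V; the load pulls it down.)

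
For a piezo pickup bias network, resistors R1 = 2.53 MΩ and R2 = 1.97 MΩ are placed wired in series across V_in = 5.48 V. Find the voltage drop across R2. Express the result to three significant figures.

Total series resistance ΣR = 2.53 + 1.97 = 4.500 MΩ.
Voltage divider: V = V_in · (1.970 / 4.500) = 5.48 × 0.4378 = 2.399 V.

V ≈ 2.40 V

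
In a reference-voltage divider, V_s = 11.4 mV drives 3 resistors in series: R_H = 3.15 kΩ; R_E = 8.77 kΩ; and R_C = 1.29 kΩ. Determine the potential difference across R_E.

V ≈ 7.57 mV

Total series resistance ΣR = 3.15 + 8.77 + 1.29 = 13.21 kΩ.
Voltage divider: V = V_s · (8.770 / 13.21) = 11.4 × 0.6639 = 7.568 mV.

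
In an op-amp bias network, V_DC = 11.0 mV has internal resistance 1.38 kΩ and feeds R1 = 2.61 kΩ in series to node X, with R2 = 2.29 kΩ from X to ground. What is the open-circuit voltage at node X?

R1' = 1.38 + 2.61 = 3.990 kΩ (source resistance + R1).
V_th is the unloaded tap voltage: V_DC · R2/(R1'+R2) = 11.0 × 0.3646 = 4.011 mV.

V_th ≈ 4.01 mV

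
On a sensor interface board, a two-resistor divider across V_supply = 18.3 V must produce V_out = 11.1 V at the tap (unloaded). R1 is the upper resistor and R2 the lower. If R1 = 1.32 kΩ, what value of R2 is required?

Required fraction k = V_out/V_supply = 0.6066.
Rearranging, R2 = R1·k/(1−k) = 1.32 × 1.542 = 2.035 kΩ.

R2 ≈ 2.03 kΩ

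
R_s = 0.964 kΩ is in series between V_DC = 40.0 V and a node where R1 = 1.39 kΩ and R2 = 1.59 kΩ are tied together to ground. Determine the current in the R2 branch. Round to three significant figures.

Parallel bank: R_p = 1/(1/1.39 + 1/1.59) = 0.7416 kΩ.
V_A by voltage divider: V_A = 40.0 × 0.7416/(0.964 + 0.7416) = 17.39 V.
I(R2) = V_A / R2 = 17.39/1.59 = 10.94 mA.
(Check via current divider: I_total = 23.45 mA; share G_k/ΣG = 0.4664 → same result.)

I ≈ 10.9 mA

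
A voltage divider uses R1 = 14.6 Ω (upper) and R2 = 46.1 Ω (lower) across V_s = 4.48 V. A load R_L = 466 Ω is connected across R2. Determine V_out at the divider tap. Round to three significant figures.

V_out ≈ 3.32 V

First combine the lower leg with the load: R2 ‖ R_L = 41.95 Ω.
Then V_out = V_s · R2'/(R1 + R2') = 4.48 × 41.95/56.55 = 3.323 V.
(Unloaded it would be 3.40 V; the load pulls it down.)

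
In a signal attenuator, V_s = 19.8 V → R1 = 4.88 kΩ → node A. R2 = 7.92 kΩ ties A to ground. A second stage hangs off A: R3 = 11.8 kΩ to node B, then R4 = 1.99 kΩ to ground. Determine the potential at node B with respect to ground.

The second stage (R3 + R4 = 13.79 kΩ) loads node A in parallel with R2.
R2 ‖ (R3+R4) = 5.031 kΩ.
V_A = 19.8 × 5.031/(4.88 + 5.031) = 10.05 V.
Stage 2 is unloaded, so V_B = V_A · R4/(R3+R4) = 10.05 × 1.99/13.79 = 1.450 V.

V_B ≈ 1.45 V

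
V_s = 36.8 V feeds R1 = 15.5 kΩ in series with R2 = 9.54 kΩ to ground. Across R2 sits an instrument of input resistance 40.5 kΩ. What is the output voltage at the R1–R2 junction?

V_out ≈ 12.2 V

First combine the lower leg with the load: R2 ‖ R_L = 7.721 kΩ.
Voltage divider with the loaded lower leg: V_out = 36.8 × 7.721/(15.5 + 7.721) = 36.8 × 0.3325 = 12.24 V.
(Unloaded it would be 14.0 V; the load pulls it down.)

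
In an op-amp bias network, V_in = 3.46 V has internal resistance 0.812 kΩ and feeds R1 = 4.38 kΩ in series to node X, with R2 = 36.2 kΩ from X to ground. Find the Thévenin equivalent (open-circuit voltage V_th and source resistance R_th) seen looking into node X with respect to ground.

V_th ≈ 3.03 V, R_th ≈ 4.54 kΩ

R1' = 0.812 + 4.38 = 5.192 kΩ (source resistance + R1).
With X open, the divider is unloaded: V_th = 3.46 × 36.2/41.39 = 3.026 V.
Zeroing V_in shorts the top of R1' to ground, so R_th = R1' ‖ R2 = 4.541 kΩ.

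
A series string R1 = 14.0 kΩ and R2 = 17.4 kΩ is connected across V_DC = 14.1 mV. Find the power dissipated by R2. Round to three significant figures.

Series current I = V_DC/ΣR = 14.1/31.40 = 0.4490 µA.
V(R2) = I·R = 7.813 mV; P = V·I = 7.813 × 0.4490 = 3.509 nW.

P ≈ 3.51 nW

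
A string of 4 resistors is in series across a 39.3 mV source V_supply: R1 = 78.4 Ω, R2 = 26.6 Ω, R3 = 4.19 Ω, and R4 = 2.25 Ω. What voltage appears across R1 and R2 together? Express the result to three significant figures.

V ≈ 37.0 mV

Series total: ΣR = 78.4 + 26.6 + 4.19 + 2.25 = 111.4 Ω.
R_{R1..R2} = 78.4 + 26.6 = 105.0 Ω.
V = V_supply · R/ΣR = 39.3 × 0.9422 = 37.03 mV.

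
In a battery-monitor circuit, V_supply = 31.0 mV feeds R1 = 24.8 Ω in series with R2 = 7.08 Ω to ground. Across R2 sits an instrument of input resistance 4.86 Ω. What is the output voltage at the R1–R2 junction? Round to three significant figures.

First combine the lower leg with the load: R2 ‖ R_L = 2.882 Ω.
Now apply the divider: V_out = 31.0 × 0.1041 = 3.227 mV.

V_out ≈ 3.23 mV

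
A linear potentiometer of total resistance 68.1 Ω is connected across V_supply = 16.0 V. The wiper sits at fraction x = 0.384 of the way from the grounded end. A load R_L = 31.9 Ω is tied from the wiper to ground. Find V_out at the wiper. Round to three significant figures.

V_out ≈ 4.08 V

Lower segment x·R_p = 26.15 Ω; upper segment (1−x)·R_p = 41.95 Ω.
(x·R_p) ‖ R_L = 14.37 Ω.
Loaded-divider output: V_out = 16.0 × 0.2552 = 4.082 V.
(Unloaded: V_out = x·V_supply = 6.14 V.)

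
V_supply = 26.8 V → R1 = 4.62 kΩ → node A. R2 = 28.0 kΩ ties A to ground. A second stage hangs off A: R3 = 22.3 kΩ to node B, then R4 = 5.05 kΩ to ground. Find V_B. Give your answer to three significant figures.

V_B ≈ 3.71 V

The second stage (R3 + R4 = 27.35 kΩ) loads node A in parallel with R2.
Effective lower resistance at A: R2 ‖ 27.35 = 13.84 kΩ.
V_A = 26.8 × 13.84/(4.62 + 13.84) = 20.09 V.
Then the unloaded second divider: V_B = V_A × R4/(R3+R4) = 20.09 × 0.1846 = 3.710 V.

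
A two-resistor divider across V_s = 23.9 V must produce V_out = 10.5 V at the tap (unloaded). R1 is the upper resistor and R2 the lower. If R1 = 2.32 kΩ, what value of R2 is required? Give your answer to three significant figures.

R2 ≈ 1.82 kΩ

V_out/V_s = R2/(R1+R2) = 0.4393.
R2 = R1 · 0.4393/(1 − 0.4393) = 1.818 kΩ.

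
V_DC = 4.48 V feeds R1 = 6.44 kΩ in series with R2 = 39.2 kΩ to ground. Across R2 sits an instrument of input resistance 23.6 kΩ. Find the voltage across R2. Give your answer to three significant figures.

R2 ‖ R_L = (39.2 × 23.6)/(39.2 + 23.6) = 14.73 kΩ.
Then V_out = V_DC · R2'/(R1 + R2') = 4.48 × 14.73/21.17 = 3.117 V.
(Unloaded it would be 3.85 V; the load pulls it down.)

V_out ≈ 3.12 V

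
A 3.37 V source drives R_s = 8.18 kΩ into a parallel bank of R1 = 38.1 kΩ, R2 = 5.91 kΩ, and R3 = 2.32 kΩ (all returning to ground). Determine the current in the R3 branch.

Combine the parallel branches: R_p = (1/38.1 + 1/5.91 + 1/2.32)⁻¹ = 1.596 kΩ.
V_A = 3.37 × 1.596/9.776 = 0.5502 V.
I(R3) = V_A / R3 = 0.5502/2.32 = 0.2372 mA.

I ≈ 0.237 mA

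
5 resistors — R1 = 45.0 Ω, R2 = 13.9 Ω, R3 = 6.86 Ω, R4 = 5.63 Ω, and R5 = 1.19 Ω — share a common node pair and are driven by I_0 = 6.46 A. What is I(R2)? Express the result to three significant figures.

ΣG = 1/45.0 + 1/13.9 + 1/6.86 + 1/5.63 + 1/1.19 = 1.258.
R2 takes the fraction G_k/ΣG = 0.07194/1.258 = 0.05719, so I = 6.46 × 0.05719 = 0.3695 A.

I ≈ 0.369 A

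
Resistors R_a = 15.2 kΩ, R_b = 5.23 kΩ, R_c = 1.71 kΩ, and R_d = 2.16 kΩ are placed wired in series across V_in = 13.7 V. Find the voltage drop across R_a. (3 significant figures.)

ΣR = 15.2 + 5.23 + 1.71 + 2.16 = 24.30 kΩ.
V = V_in · R/ΣR = 13.7 × 0.6255 = 8.570 V.

V ≈ 8.57 V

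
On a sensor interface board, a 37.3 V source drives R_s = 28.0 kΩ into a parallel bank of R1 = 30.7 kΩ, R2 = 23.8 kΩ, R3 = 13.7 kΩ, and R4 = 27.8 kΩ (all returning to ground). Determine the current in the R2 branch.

Equivalent of the parallel group: R_p = 5.448 kΩ.
V_A = 37.3 × 5.448/33.45 = 6.075 V.
Branch current I = V_A/R2 = 6.075/23.8 = 0.2553 mA.

I ≈ 0.255 mA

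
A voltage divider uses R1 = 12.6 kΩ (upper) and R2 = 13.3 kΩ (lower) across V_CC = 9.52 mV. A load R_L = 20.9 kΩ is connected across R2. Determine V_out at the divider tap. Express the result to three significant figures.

First combine the lower leg with the load: R2 ‖ R_L = 8.128 kΩ.
Then V_out = V_CC · R2'/(R1 + R2') = 9.52 × 8.128/20.73 = 3.733 mV.

V_out ≈ 3.73 mV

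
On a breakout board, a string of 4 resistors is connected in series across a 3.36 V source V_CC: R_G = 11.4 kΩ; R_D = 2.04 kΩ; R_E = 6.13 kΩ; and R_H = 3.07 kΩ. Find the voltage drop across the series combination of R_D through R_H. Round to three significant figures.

ΣR = 11.4 + 2.04 + 6.13 + 3.07 = 22.64 kΩ.
R_{R_D..R_H} = 2.04 + 6.13 + 3.07 = 11.24 kΩ.
By the voltage-divider rule, V = 3.36 × 11.24/22.64 = 1.668 V.

V ≈ 1.67 V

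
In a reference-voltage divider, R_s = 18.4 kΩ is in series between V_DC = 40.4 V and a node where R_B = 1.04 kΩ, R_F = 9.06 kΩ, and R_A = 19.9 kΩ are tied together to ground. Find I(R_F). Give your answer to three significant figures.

I ≈ 0.206 mA

Parallel bank: R_p = 1/(1/1.04 + 1/9.06 + 1/19.9) = 0.8911 kΩ.
Node voltage V_A = V_DC · R_p/(R_s + R_p) = 40.4 × 0.04619 = 1.866 V.
I(R_F) = V_A / R_F = 1.866/9.06 = 0.2060 mA.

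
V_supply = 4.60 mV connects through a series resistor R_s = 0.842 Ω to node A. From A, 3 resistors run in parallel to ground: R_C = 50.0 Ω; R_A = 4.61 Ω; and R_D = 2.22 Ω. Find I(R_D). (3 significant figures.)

Equivalent of the parallel group: R_p = 1.455 Ω.
Node voltage V_A = V_supply · R_p/(R_s + R_p) = 4.60 × 0.6334 = 2.914 mV.
I(R_D) = V_A / R_D = 2.914/2.22 = 1.312 mA.
(Check via current divider: I_total = 2.003 mA; share G_k/ΣG = 0.6553 → same result.)

I ≈ 1.31 mA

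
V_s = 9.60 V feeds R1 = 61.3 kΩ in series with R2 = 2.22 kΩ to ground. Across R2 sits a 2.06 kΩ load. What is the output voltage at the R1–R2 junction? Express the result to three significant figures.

V_out ≈ 0.164 V

First combine the lower leg with the load: R2 ‖ R_L = 1.069 kΩ.
Then V_out = V_s · R2'/(R1 + R2') = 9.60 × 1.069/62.37 = 0.1645 V.
(Unloaded it would be 0.336 V; the load pulls it down.)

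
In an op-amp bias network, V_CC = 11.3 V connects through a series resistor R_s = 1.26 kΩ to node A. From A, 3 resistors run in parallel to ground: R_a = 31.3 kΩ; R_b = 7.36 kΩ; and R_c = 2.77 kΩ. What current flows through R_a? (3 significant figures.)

I ≈ 0.217 mA

Parallel bank: R_p = 1/(1/31.3 + 1/7.36 + 1/2.77) = 1.891 kΩ.
V_A by voltage divider: V_A = 11.3 × 1.891/(1.26 + 1.891) = 6.781 V.
I(R_a) = V_A / R_a = 6.781/31.3 = 0.2167 mA.
(Equivalently: I_total = 3.586 mA, then current-divider fraction G_k/ΣG = 0.06041.)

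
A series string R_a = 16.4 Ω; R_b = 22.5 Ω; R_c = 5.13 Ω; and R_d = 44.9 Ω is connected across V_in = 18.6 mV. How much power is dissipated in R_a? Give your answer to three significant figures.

ΣR = 88.93 Ω → I = 18.6/88.93 = 0.2092 mA.
P(R_a) = I²·R_a = (0.2092)² × 16.4 = 0.7174 µW.

P ≈ 0.717 µW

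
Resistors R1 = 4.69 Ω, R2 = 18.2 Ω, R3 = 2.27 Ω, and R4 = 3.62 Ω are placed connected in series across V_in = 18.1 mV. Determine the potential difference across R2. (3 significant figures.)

V ≈ 11.4 mV

ΣR = 4.69 + 18.2 + 2.27 + 3.62 = 28.78 Ω.
Voltage divider: V = V_in · (18.20 / 28.78) = 18.1 × 0.6324 = 11.45 mV.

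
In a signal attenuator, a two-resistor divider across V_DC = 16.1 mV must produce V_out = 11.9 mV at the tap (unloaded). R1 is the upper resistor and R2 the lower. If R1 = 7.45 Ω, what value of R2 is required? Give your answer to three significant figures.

R2 ≈ 21.1 Ω

Required fraction k = V_out/V_DC = 0.7391.
Rearranging, R2 = R1·k/(1−k) = 7.45 × 2.833 = 21.11 Ω.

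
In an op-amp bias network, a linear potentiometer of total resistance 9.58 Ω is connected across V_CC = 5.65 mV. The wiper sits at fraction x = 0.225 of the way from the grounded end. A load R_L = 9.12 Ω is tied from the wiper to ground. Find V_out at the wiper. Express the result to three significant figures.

V_out ≈ 1.07 mV

Split the track: R_lower = x·R_p = 2.155 Ω, R_upper = (1−x)·R_p = 7.425 Ω.
(x·R_p) ‖ R_L = 1.743 Ω.
Then V_out = V_CC · 1.743/(7.425 + 1.743) = 1.074 mV.
(Unloaded: V_out = x·V_CC = 1.27 mV.)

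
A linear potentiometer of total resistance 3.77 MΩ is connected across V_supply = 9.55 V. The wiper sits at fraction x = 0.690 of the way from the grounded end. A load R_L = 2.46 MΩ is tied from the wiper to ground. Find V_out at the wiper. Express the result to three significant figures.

Split the track: R_lower = x·R_p = 2.601 MΩ, R_upper = (1−x)·R_p = 1.169 MΩ.
Lower segment in parallel with the load: 2.601 ‖ 2.46 = 1.264 MΩ.
V_out = 9.55 × 1.264/(1.169 + 1.264) = 4.963 V.
(Unloaded: V_out = x·V_supply = 6.59 V.)

V_out ≈ 4.96 V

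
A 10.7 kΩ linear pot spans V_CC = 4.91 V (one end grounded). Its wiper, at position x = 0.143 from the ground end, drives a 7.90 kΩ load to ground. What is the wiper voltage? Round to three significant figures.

The pot divides into 9.170 kΩ above the wiper and 1.530 kΩ below.
(x·R_p) ‖ R_L = 1.282 kΩ.
Then V_out = V_CC · 1.282/(9.170 + 1.282) = 0.6022 V.
(Unloaded: V_out = x·V_CC = 0.702 V.)

V_out ≈ 0.602 V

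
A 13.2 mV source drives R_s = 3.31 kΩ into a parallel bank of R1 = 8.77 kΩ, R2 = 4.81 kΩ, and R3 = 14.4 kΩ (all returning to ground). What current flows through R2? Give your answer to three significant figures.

Parallel bank: R_p = 1/(1/8.77 + 1/4.81 + 1/14.4) = 2.555 kΩ.
V_A by voltage divider: V_A = 13.2 × 2.555/(3.31 + 2.555) = 5.751 mV.
I(R2) = V_A / R2 = 5.751/4.81 = 1.196 µA.

I ≈ 1.20 µA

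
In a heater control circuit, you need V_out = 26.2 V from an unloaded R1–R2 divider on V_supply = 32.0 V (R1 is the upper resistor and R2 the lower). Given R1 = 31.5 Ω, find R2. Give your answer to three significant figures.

Required fraction k = V_out/V_supply = 0.8187.
Rearranging, R2 = R1·k/(1−k) = 31.5 × 4.517 = 142.3 Ω.

R2 ≈ 142 Ω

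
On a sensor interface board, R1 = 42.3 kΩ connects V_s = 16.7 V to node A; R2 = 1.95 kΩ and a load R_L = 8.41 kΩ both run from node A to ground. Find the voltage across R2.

First combine the lower leg with the load: R2 ‖ R_L = 1.583 kΩ.
Voltage divider with the loaded lower leg: V_out = 16.7 × 1.583/(42.3 + 1.583) = 16.7 × 0.03607 = 0.6024 V.
(Unloaded it would be 0.736 V; the load pulls it down.)

V_out ≈ 0.602 V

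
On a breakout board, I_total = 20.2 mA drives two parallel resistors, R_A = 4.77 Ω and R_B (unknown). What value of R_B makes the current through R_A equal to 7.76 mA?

R_B ≈ 2.98 Ω

The fraction through R_A equals R_B/(R_A+R_B).
7.76/20.2 = R_B/(R_A + R_B) → R_B = R_A · (0.3842)/(1 − 0.3842) = 4.77 × 0.6238 = 2.975 Ω.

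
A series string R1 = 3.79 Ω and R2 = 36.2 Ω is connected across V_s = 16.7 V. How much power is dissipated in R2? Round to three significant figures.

P ≈ 6.31 W

ΣR = 39.99 Ω → I = 16.7/39.99 = 0.4176 A.
P = I²R = 0.1744 × 36.2 = 6.313 W.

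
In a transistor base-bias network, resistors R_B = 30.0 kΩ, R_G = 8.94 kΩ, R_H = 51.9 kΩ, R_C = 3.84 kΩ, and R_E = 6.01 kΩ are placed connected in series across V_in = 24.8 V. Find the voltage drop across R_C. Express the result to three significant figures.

Total series resistance ΣR = 30.0 + 8.94 + 51.9 + 3.84 + 6.01 = 100.7 kΩ.
V = V_in · R/ΣR = 24.8 × 0.03814 = 0.9458 V.

V ≈ 0.946 V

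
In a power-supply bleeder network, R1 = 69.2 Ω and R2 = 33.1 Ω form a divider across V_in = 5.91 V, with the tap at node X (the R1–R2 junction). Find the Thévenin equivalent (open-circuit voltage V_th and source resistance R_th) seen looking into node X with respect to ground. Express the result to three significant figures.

V_th is the unloaded tap voltage: V_in · R2/(R1+R2) = 5.91 × 0.3236 = 1.912 V.
Looking into X with the source shorted: R_th = R1·R2/(R1+R2) = 69.20 × 33.1/102.3 = 22.39 Ω.

V_th ≈ 1.91 V, R_th ≈ 22.4 Ω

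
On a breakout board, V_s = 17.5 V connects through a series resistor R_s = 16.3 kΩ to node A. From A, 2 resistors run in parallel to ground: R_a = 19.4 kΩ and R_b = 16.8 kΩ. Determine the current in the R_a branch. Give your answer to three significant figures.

Equivalent of the parallel group: R_p = 9.003 kΩ.
V_A by voltage divider: V_A = 17.5 × 9.003/(16.3 + 9.003) = 6.227 V.
Branch current I = V_A/R_a = 6.227/19.4 = 0.3210 mA.

I ≈ 0.321 mA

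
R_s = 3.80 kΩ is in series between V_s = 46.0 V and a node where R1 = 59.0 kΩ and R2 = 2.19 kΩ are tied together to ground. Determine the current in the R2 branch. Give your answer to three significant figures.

Equivalent of the parallel group: R_p = 2.112 kΩ.
V_A by voltage divider: V_A = 46.0 × 2.112/(3.80 + 2.112) = 16.43 V.
I(R2) = V_A / R2 = 16.43/2.19 = 7.503 mA.

I ≈ 7.50 mA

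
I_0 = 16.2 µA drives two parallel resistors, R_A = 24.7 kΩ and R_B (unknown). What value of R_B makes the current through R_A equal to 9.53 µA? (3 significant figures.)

In a two-way split, I_A/I_0 = R_B/(R_A + R_B).
With f = 0.5883, R_B = R_A · f/(1−f) = 24.7 × 1.429 = 35.29 kΩ.

R_B ≈ 35.3 kΩ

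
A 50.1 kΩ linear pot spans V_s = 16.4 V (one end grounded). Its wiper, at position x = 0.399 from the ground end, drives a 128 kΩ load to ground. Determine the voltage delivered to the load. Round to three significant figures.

Lower segment x·R_p = 19.99 kΩ; upper segment (1−x)·R_p = 30.11 kΩ.
R_L loads the lower segment: effective lower R = 17.29 kΩ.
V_out = 16.4 × 17.29/(30.11 + 17.29) = 5.982 V.

V_out ≈ 5.98 V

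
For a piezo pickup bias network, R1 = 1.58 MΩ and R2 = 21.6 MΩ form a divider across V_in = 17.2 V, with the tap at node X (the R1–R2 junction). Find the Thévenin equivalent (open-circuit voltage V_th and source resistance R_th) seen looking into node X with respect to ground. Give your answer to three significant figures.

V_th is the unloaded tap voltage: V_in · R2/(R1+R2) = 17.2 × 0.9318 = 16.03 V.
Zeroing V_in shorts the top of R1 to ground, so R_th = R1 ‖ R2 = 1.472 MΩ.

V_th ≈ 16.0 V, R_th ≈ 1.47 MΩ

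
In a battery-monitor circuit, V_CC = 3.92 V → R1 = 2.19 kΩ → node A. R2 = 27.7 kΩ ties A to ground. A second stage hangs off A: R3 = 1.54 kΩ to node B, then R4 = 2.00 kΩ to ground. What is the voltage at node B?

V_B ≈ 1.30 V

The second stage (R3 + R4 = 3.540 kΩ) loads node A in parallel with R2.
R2 ‖ (R3+R4) = 3.139 kΩ.
First divider: V_A = V_CC · 3.139/(2.19 + 3.139) = 2.309 V.
Stage 2 is unloaded, so V_B = V_A · R4/(R3+R4) = 2.309 × 2.00/3.540 = 1.305 V.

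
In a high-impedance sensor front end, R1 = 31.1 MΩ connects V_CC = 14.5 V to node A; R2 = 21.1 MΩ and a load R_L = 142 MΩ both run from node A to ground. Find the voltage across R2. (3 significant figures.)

V_out ≈ 5.38 V

R2 ‖ R_L = (21.1 × 142)/(21.1 + 142) = 18.37 MΩ.
Voltage divider with the loaded lower leg: V_out = 14.5 × 18.37/(31.1 + 18.37) = 14.5 × 0.3713 = 5.384 V.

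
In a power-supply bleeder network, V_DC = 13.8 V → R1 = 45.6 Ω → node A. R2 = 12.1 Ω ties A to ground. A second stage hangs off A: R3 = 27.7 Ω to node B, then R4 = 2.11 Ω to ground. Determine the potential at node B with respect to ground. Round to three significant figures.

V_B ≈ 0.155 V

Looking into the second stage from A: R3 + R4 = 29.81 Ω appears in parallel with R2.
Effective lower resistance at A: R2 ‖ 29.81 = 8.607 Ω.
V_A = 13.8 × 8.607/(45.6 + 8.607) = 2.191 V.
Stage 2 is unloaded, so V_B = V_A · R4/(R3+R4) = 2.191 × 2.11/29.81 = 0.1551 V.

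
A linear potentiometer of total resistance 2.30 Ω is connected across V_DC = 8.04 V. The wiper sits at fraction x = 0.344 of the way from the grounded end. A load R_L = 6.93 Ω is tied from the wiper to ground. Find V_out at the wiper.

The pot divides into 1.509 Ω above the wiper and 0.7912 Ω below.
Lower segment in parallel with the load: 0.7912 ‖ 6.93 = 0.7101 Ω.
Loaded-divider output: V_out = 8.04 × 0.3200 = 2.573 V.

V_out ≈ 2.57 V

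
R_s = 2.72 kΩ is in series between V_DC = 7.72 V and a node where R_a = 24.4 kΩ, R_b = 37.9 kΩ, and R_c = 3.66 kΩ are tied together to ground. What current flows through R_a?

I ≈ 0.164 mA

Parallel bank: R_p = 1/(1/24.4 + 1/37.9 + 1/3.66) = 2.936 kΩ.
Node voltage V_A = V_DC · R_p/(R_s + R_p) = 7.72 × 0.5191 = 4.007 V.
Branch current I = V_A/R_a = 4.007/24.4 = 0.1642 mA.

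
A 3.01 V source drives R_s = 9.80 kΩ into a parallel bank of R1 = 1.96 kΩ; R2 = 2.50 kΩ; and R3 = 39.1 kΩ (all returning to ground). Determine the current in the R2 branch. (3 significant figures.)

Combine the parallel branches: R_p = (1/1.96 + 1/2.50 + 1/39.1)⁻¹ = 1.069 kΩ.
V_A = 3.01 × 1.069/10.87 = 0.2959 V.
Branch current I = V_A/R2 = 0.2959/2.50 = 0.1184 mA.
(Equivalently: I_total = 0.2769 mA, then current-divider fraction G_k/ΣG = 0.4275.)

I ≈ 0.118 mA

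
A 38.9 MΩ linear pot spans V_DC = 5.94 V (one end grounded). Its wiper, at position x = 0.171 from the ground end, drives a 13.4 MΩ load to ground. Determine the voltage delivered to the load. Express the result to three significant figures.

V_out ≈ 0.720 V

Lower segment x·R_p = 6.652 MΩ; upper segment (1−x)·R_p = 32.25 MΩ.
(x·R_p) ‖ R_L = 4.445 MΩ.
V_out = 5.94 × 4.445/(32.25 + 4.445) = 0.7196 V.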